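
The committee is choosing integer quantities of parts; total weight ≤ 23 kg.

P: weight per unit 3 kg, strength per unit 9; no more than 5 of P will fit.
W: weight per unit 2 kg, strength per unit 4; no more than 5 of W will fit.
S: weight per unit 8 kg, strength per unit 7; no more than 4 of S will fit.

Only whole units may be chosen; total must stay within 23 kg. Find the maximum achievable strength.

Take 5×P and 4×W: weight 23 ≤ 23, strength 5·9 + 4·4 = 61.
P has the best ratio (9/3) and is taken to its limit of 5; remaining capacity is filled optimally with the others.

61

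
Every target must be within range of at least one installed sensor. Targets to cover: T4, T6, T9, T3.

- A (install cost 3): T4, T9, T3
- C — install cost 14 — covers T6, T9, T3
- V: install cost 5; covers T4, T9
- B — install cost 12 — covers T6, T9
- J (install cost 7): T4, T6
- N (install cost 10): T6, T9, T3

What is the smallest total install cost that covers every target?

This is an integer covering problem.
Choose A and J: together they cover T4, T6, T9, T3 — every target.
Total install cost: 3 + 7 = 10.
No cover costs less than 10.

10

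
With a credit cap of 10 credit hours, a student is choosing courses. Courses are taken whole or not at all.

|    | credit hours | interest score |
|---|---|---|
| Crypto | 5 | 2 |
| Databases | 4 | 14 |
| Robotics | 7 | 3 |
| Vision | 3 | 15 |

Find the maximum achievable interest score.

29

Allowing fractional choices, the relaxed optimum would be about 30.3, but courses are indivisible.
Crypto + Vision: credit hours 5 + 3 = 8 ≤ 10, interest score 2 + 15 = 17.
Databases + Vision: credit hours 4 + 3 = 7 ≤ 10, interest score 14 + 15 = 29.
Robotics + Vision: credit hours 7 + 3 = 10 ≤ 10, interest score 3 + 15 = 18.
Best is Databases and Vision with total interest score 29.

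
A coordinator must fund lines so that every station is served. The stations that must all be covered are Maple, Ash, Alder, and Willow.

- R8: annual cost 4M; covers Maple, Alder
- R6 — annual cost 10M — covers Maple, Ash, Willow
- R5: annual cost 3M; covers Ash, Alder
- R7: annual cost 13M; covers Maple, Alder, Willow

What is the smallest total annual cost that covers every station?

Choose R6 and R5: together they cover Maple, Ash, Alder, Willow — every station.
Total annual cost: 10 + 3 = 13.

13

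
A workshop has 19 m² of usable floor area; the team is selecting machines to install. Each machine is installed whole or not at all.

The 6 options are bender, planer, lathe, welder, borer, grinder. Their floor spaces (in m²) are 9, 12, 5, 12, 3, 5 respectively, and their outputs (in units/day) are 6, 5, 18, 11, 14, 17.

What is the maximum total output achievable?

Allowing fractional choices, the relaxed optimum would be about 54.5, but machines are indivisible.
bender + lathe + grinder: floor space 9 + 5 + 5 = 19 ≤ 19, output 6 + 18 + 17 = 41.
lathe + borer + grinder: floor space 5 + 3 + 5 = 13 ≤ 19, output 18 + 14 + 17 = 49.
Best is lathe, borer, and grinder with total output 49.

49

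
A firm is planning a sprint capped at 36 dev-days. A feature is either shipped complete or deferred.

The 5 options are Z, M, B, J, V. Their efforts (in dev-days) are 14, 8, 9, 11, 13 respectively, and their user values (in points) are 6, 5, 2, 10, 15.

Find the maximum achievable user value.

30

Allowing fractional choices, the relaxed optimum would be about 31.7, but features are indivisible.
M + J + V: effort 8 + 11 + 13 = 32 ≤ 36, user value 5 + 10 + 15 = 30.
B + J + V: effort 9 + 11 + 13 = 33 ≤ 36, user value 2 + 10 + 15 = 27.
Z + M + V: effort 14 + 8 + 13 = 35 ≤ 36, user value 6 + 5 + 15 = 26.
Best is M, J, and V with total user value 30.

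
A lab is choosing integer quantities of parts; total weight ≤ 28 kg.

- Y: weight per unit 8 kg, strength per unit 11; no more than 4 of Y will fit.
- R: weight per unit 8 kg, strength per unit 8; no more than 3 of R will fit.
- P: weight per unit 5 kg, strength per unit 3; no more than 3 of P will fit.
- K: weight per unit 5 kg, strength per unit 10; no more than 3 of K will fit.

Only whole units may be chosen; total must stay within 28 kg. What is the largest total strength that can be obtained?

44

Take 1×Y, 1×P, and 3×K: weight 28 ≤ 28, strength 1·11 + 1·3 + 3·10 = 44.
K has the best ratio (10/5) and is taken to its limit of 3; remaining capacity is filled optimally with the others.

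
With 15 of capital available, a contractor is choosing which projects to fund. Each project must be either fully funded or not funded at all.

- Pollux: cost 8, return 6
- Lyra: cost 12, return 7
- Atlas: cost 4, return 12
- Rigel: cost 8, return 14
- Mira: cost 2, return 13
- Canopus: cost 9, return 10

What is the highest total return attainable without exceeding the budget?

Take Atlas, Rigel, and Mira: cost 4 + 8 + 2 = 14 ≤ 15, return 12 + 14 + 13 = 39.
No other feasible combination does better.

39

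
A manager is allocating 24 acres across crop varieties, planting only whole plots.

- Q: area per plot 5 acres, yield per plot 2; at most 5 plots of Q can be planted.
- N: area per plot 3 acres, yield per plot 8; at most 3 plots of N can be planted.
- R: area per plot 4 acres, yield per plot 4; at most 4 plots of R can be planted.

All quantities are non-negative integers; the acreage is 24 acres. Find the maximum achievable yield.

36

Take 3×N and 3×R: area 21 ≤ 24, yield 3·8 + 3·4 = 36.
N has the best ratio (8/3) and is taken to its limit of 3; remaining capacity is filled optimally with the others.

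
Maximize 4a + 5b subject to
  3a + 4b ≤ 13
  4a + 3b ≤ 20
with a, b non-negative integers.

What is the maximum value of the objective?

The continuous relaxation peaks at (4.33, 0) with value 17.33; rounding to a feasible lattice point costs some objective.
(a,b)=(3,1): 3·3+4·1=13≤13, 4·3+3·1=15≤20, objective 17.
(a,b)=(4,0): 3·4+4·0=12≤13, 4·4+3·0=16≤20, objective 16.
(a,b)=(2,1): 3·2+4·1=10≤13, 4·2+3·1=11≤20, objective 13.
(a,b)=(3,0): 3·3+4·0=9≤13, 4·3+3·0=12≤20, objective 12.
Maximum is 17 at (a,b)=(3,1).

17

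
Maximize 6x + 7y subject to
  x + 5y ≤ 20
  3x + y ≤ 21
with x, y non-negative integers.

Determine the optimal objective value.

51

The continuous relaxation peaks at (6.07, 2.79) with value 55.93; rounding to a feasible lattice point costs some objective.
(x,y)=(5,3): 1·5+5·3=20≤20, 3·5+1·3=18≤21, objective 51.
(x,y)=(6,2): 1·6+5·2=16≤20, 3·6+1·2=20≤21, objective 50.
(x,y)=(4,3): 1·4+5·3=19≤20, 3·4+1·3=15≤21, objective 45.
Maximum is 51 at (x,y)=(5,3).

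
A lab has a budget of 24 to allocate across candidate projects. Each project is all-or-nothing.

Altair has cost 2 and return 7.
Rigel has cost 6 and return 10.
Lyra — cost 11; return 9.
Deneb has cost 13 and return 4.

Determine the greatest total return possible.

26

Take Altair, Rigel, and Lyra: cost 2 + 6 + 11 = 19 ≤ 24, return 7 + 10 + 9 = 26.
No other feasible combination does better.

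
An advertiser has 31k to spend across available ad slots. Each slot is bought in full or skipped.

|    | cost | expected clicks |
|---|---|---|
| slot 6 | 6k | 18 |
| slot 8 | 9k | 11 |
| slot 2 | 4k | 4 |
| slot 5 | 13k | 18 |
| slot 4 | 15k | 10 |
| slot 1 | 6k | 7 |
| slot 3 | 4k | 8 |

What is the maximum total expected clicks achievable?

51

Allowing fractional choices, the relaxed optimum would be about 53.8, but ad slots are indivisible.
slot 6 + slot 5 + slot 1 + slot 3: cost 6 + 13 + 6 + 4 = 29 ≤ 31, expected clicks 18 + 18 + 7 + 8 = 51.
slot 6 + slot 8 + slot 2 + slot 1 + slot 3: cost 6 + 9 + 4 + 6 + 4 = 29 ≤ 31, expected clicks 18 + 11 + 4 + 7 + 8 = 48.
slot 6 + slot 2 + slot 5 + slot 3: cost 6 + 4 + 13 + 4 = 27 ≤ 31, expected clicks 18 + 4 + 18 + 8 = 48.
Best is slot 6, slot 5, slot 1, and slot 3 with total expected clicks 51.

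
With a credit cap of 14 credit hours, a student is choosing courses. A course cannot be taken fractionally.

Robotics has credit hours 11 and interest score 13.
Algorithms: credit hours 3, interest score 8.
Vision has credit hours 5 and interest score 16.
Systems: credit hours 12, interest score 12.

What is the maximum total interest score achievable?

Take Algorithms and Vision: credit hours 3 + 5 = 8 ≤ 14, interest score 8 + 16 = 24.
No other feasible combination does better.

24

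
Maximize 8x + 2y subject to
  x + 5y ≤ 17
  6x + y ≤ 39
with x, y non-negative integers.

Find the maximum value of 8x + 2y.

Relaxing integrality, the LP optimum is 53.45 at (x,y) = (6.14, 2.17), which is not an integer point.
(x,y)=(6,2) is feasible, giving 52.
(x,y)=(6,1) is feasible, giving 50.
(x,y)=(5,2) is feasible, giving 44.
The best lattice point is (6,2), giving 52.

52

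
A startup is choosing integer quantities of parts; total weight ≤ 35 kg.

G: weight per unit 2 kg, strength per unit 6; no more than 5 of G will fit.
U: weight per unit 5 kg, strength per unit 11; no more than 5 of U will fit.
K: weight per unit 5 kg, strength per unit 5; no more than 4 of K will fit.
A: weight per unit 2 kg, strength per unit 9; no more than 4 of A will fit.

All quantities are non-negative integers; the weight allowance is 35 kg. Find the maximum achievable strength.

99

A has the best ratio (9/2); taking only A gives at most 4×9 = 36 (stopped by the supply cap of 4).
Mixing does better — 5×G, 3×U, and 4×A: weight 33 ≤ 35, strength 5·6 + 3·11 + 4·9 = 99.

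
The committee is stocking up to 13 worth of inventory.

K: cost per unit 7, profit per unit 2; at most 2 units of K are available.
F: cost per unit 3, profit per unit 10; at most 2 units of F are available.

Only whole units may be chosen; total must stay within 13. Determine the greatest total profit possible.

Take 1×K and 2×F: cost 13 ≤ 13, profit 1·2 + 2·10 = 22.
F has the best ratio (10/3) and is taken to its limit of 2; remaining capacity is filled optimally with the others.

22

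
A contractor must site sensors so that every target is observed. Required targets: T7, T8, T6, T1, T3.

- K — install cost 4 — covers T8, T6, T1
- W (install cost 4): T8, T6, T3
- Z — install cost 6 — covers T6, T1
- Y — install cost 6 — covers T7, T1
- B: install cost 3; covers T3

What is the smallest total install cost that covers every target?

Choose W and Y: together they cover T7, T8, T6, T1, T3 — every target.
Total install cost: 4 + 6 = 10.

10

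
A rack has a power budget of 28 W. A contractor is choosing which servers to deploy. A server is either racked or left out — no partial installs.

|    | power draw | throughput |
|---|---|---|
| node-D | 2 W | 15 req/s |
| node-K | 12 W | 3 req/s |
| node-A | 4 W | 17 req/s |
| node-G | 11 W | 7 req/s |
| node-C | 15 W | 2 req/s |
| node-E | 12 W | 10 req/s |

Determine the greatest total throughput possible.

42

This is an integer program with binary decision variables.
Take node-D, node-A, and node-E: power draw 2 + 4 + 12 = 18 ≤ 28, throughput 15 + 17 + 10 = 42.
No other feasible combination does better.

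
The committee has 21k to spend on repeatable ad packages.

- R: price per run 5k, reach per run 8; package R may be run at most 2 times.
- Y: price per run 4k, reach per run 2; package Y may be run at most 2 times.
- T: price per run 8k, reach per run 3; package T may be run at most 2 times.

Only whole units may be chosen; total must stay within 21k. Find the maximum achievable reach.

20

2×R and 1×T: price 18 ≤ 21, reach 2·8 + 1·3 = 19.
2×R and 2×Y: price 18 ≤ 21, reach 2·8 + 2·2 = 20.
Best is 20.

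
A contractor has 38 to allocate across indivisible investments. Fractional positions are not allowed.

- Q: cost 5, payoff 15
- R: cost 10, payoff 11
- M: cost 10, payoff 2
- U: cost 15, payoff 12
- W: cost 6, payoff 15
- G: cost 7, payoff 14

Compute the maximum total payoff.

Take Q, R, M, W, and G: cost 5 + 10 + 10 + 6 + 7 = 38 ≤ 38, payoff 15 + 11 + 2 + 15 + 14 = 57.
No other feasible combination does better.

57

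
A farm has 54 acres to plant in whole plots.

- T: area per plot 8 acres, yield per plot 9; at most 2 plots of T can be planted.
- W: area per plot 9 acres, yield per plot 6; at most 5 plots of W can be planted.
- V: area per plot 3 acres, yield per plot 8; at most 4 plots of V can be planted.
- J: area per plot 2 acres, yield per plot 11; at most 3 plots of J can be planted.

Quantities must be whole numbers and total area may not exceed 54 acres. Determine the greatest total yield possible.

This is a bounded integer knapsack.
2×T, 2×W, 4×V, and 3×J: area 52 ≤ 54, yield 2·9 + 2·6 + 4·8 + 3·11 = 95.
1×T, 3×W, 4×V, and 3×J: area 53 ≤ 54, yield 1·9 + 3·6 + 4·8 + 3·11 = 92.
Best is 95.

95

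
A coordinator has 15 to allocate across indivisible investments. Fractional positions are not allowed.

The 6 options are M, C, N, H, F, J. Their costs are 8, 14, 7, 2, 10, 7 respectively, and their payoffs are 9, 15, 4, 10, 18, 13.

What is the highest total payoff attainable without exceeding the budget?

Allowing fractional choices, the relaxed optimum would be about 33.8, but investments are indivisible.
H + F: cost 2 + 10 = 12 ≤ 15, payoff 10 + 18 = 28.
H + J: cost 2 + 7 = 9 ≤ 15, payoff 10 + 13 = 23.
M + J: cost 8 + 7 = 15 ≤ 15, payoff 9 + 13 = 22.
Best is H and F with total payoff 28.

28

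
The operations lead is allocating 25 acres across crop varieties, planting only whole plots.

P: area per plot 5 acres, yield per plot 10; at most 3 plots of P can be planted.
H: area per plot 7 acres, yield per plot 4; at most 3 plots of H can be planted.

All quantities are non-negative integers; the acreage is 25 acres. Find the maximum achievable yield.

34

This is a bounded integer knapsack.
P has the best ratio (10/5); taking only P gives at most 3×10 = 30 (stopped by the supply cap of 3).
Mixing does better — 3×P and 1×H: area 22 ≤ 25, yield 3·10 + 1·4 = 34.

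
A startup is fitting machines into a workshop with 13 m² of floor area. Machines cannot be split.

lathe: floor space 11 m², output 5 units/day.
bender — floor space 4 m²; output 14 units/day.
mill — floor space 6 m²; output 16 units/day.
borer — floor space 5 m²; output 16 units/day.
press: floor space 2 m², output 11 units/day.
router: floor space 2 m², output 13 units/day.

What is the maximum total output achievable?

This is an integer program with binary decision variables.
mill + borer + router: floor space 6 + 5 + 2 = 13 ≤ 13, output 16 + 16 + 13 = 45.
bender + borer + router: floor space 4 + 5 + 2 = 11 ≤ 13, output 14 + 16 + 13 = 43.
bender + borer + press + router: floor space 4 + 5 + 2 + 2 = 13 ≤ 13, output 14 + 16 + 11 + 13 = 54.
Best is bender, borer, press, and router with total output 54.

54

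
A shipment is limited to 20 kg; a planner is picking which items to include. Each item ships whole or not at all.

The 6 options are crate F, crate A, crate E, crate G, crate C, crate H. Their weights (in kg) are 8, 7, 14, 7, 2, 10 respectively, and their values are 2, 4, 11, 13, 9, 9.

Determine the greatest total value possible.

31

crate G + crate C + crate H: weight 7 + 2 + 10 = 19 ≤ 20, value 13 + 9 + 9 = 31.
crate A + crate G + crate C: weight 7 + 7 + 2 = 16 ≤ 20, value 4 + 13 + 9 = 26.
Best is crate G, crate C, and crate H with total value 31.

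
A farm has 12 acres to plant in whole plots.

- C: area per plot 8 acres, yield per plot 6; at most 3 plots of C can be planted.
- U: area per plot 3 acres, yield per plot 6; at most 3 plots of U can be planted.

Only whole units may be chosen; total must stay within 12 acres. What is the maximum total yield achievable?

18

Take 3×U: area 9 ≤ 12, yield 3·6 = 18.
U has the best ratio (6/3) and is taken to its limit of 3; remaining capacity is filled optimally with the others.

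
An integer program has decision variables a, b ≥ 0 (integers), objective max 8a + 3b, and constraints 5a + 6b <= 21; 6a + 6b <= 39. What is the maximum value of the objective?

32

Relaxing integrality, the LP optimum is 33.60 at (a,b) = (4.2, 0), which is not an integer point.
(a,b)=(4,0): 5·4+6·0=20≤21, 6·4+6·0=24≤39, objective 32.
(a,b)=(3,1): 5·3+6·1=21≤21, 6·3+6·1=24≤39, objective 27.
(a,b)=(3,0): 5·3+6·0=15≤21, 6·3+6·0=18≤39, objective 24.
The best lattice point is (4,0), giving 32.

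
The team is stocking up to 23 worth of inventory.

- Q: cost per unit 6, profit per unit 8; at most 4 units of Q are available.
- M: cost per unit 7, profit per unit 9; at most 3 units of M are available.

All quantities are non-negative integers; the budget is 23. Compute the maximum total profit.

Take 3×M: cost 21 ≤ 23, profit 3·9 = 27.
No other integer combination yields more.

27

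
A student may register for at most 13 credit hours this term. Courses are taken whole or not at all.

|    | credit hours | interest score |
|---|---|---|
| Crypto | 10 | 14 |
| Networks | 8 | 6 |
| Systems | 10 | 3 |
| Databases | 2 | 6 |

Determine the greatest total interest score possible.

This is a 0-1 knapsack instance.
Allowing fractional choices, the relaxed optimum would be about 20.8, but courses are indivisible.
Networks + Databases: credit hours 8 + 2 = 10 ≤ 13, interest score 6 + 6 = 12.
Crypto: credit hours 10 ≤ 13, interest score 14.
Crypto + Databases: credit hours 10 + 2 = 12 ≤ 13, interest score 14 + 6 = 20.
Best is Crypto and Databases with total interest score 20.

20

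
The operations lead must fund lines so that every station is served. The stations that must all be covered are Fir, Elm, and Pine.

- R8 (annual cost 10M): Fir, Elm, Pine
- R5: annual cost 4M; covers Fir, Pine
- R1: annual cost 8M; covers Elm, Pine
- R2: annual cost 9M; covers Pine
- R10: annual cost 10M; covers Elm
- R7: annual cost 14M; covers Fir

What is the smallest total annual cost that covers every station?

R8 alone covers Fir, Elm, Pine — every station.
Total annual cost: 10.

10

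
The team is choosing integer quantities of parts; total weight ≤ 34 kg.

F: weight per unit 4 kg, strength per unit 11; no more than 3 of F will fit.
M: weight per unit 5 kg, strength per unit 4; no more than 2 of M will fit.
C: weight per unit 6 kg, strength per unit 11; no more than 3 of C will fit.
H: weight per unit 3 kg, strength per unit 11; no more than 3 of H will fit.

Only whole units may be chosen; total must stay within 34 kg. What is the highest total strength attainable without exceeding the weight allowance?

88

H has the best ratio (11/3); taking only H gives at most 3×11 = 33 (stopped by the supply cap of 3).
Mixing does better — 3×F, 2×C, and 3×H: weight 33 ≤ 34, strength 3·11 + 2·11 + 3·11 = 88.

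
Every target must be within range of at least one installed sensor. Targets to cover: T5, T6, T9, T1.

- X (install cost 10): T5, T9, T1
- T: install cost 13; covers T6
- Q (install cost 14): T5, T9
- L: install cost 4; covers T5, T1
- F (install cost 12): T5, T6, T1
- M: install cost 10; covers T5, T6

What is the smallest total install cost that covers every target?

20

This is a weighted set-cover instance.
Choose X and M: together they cover T5, T6, T9, T1 — every target.
Total install cost: 10 + 10 = 20.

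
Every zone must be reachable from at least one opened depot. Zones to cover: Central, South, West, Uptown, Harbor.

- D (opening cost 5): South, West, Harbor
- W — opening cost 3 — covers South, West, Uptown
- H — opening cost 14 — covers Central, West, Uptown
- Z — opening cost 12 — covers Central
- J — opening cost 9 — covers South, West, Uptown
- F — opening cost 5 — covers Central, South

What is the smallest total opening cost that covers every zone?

Choose D, W, and F: together they cover Central, South, West, Uptown, Harbor — every zone.
Total opening cost: 5 + 3 + 5 = 13.

13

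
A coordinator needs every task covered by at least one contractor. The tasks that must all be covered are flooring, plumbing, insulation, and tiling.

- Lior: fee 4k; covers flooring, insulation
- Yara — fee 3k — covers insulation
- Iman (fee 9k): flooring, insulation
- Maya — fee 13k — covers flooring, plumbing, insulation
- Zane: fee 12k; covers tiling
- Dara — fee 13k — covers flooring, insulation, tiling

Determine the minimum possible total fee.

25

The greedy cost-per-new-task heuristic would pick Lior, Zane, and Maya for 29, but a cheaper cover exists.
Choose Maya and Zane: together they cover flooring, plumbing, insulation, tiling — every task.
Total fee: 13 + 12 = 25.
No cover costs less than 25.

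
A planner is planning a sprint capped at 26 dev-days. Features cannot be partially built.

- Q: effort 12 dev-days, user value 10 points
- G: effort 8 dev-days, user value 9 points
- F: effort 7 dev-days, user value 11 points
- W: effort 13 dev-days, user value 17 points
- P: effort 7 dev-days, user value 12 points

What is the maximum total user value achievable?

33

Take Q, F, and P: effort 12 + 7 + 7 = 26 ≤ 26, user value 10 + 11 + 12 = 33.
No other feasible combination does better.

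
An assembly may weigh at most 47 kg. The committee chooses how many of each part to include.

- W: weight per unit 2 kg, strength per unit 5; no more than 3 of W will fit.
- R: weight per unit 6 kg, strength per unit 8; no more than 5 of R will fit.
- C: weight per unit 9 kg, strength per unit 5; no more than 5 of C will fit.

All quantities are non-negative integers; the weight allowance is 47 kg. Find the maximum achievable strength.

This is a bounded integer knapsack.
2×W, 5×R, and 1×C: weight 43 ≤ 47, strength 2·5 + 5·8 + 1·5 = 55.
3×W, 5×R, and 1×C: weight 45 ≤ 47, strength 3·5 + 5·8 + 1·5 = 60.
Best is 60.

60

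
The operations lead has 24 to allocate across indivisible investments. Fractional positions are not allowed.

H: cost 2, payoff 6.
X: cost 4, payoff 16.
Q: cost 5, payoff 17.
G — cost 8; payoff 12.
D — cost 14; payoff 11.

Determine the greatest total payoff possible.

X + Q + D: cost 4 + 5 + 14 = 23 ≤ 24, payoff 16 + 17 + 11 = 44.
H + X + Q + G: cost 2 + 4 + 5 + 8 = 19 ≤ 24, payoff 6 + 16 + 17 + 12 = 51.
X + Q + G: cost 4 + 5 + 8 = 17 ≤ 24, payoff 16 + 17 + 12 = 45.
Best is H, X, Q, and G with total payoff 51.

51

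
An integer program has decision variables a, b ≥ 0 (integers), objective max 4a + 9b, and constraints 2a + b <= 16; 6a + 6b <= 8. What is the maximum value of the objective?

9

The continuous relaxation peaks at (0, 1.33) with value 12.00; rounding to a feasible lattice point costs some objective.
(a,b)=(0,1): 2·0+1·1=1≤16, 6·0+6·1=6≤8, objective 9.
(a,b)=(1,0): 2·1+1·0=2≤16, 6·1+6·0=6≤8, objective 4.
Maximum is 9 at (a,b)=(0,1).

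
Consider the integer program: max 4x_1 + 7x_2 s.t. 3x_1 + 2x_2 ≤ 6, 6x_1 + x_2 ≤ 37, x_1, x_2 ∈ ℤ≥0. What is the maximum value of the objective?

21

(x_1,x_2)=(0,3): 3·0+2·3=6≤6, 6·0+1·3=3≤37, objective 21.
(x_1,x_2)=(0,2): 3·0+2·2=4≤6, 6·0+1·2=2≤37, objective 14.
No feasible integer point exceeds 21.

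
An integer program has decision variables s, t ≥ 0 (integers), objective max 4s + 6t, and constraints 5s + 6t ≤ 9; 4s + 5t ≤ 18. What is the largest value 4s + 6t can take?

The continuous relaxation peaks at (0, 1.5) with value 9.00; rounding to a feasible lattice point costs some objective.
(s,t)=(0,1): 5·0+6·1=6≤9, 4·0+5·1=5≤18, objective 6.
(s,t)=(1,0): 5·1+6·0=5≤9, 4·1+5·0=4≤18, objective 4.
(s,t)=(0,0): 5·0+6·0=0≤9, 4·0+5·0=0≤18, objective 0.
No feasible integer point exceeds 6.

6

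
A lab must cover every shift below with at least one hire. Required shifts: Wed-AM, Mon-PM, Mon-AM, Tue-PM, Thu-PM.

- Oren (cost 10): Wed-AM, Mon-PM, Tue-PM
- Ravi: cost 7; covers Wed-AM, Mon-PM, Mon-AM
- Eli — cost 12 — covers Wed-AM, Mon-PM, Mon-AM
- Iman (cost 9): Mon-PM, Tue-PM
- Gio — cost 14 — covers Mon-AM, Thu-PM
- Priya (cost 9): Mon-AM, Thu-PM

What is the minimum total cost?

19

This is an integer covering problem.
The greedy cost-per-new-shift heuristic would pick Ravi, Iman, and Priya for 25, but a cheaper cover exists.
Choose Oren and Priya: together they cover Wed-AM, Mon-PM, Mon-AM, Tue-PM, Thu-PM — every shift.
Total cost: 10 + 9 = 19.
No cover costs less than 19.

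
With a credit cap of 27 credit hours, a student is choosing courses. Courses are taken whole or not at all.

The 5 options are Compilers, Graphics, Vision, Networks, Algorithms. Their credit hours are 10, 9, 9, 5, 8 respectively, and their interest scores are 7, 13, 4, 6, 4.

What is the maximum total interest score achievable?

This is a 0-1 knapsack instance.
Allowing fractional choices, the relaxed optimum would be about 27.5, but courses are indivisible.
Compilers + Graphics + Networks: credit hours 10 + 9 + 5 = 24 ≤ 27, interest score 7 + 13 + 6 = 26.
Compilers + Graphics + Algorithms: credit hours 10 + 9 + 8 = 27 ≤ 27, interest score 7 + 13 + 4 = 24.
Graphics + Networks + Algorithms: credit hours 9 + 5 + 8 = 22 ≤ 27, interest score 13 + 6 + 4 = 23.
Best is Compilers, Graphics, and Networks with total interest score 26.

26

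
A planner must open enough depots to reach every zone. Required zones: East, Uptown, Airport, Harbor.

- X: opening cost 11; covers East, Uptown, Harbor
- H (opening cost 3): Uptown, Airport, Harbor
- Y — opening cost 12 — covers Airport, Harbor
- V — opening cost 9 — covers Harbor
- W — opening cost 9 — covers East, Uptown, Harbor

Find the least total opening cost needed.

Choose H and W: together they cover East, Uptown, Airport, Harbor — every zone.
Total opening cost: 3 + 9 = 12.
No cover costs less than 12.

12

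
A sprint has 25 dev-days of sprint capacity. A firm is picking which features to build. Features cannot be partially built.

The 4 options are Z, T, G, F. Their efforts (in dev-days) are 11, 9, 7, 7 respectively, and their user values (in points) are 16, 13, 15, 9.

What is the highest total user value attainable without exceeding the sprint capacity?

Allowing fractional choices, the relaxed optimum would be about 41.1, but features are indivisible.
Z + G + F: effort 11 + 7 + 7 = 25 ≤ 25, user value 16 + 15 + 9 = 40.
T + G + F: effort 9 + 7 + 7 = 23 ≤ 25, user value 13 + 15 + 9 = 37.
Best is Z, G, and F with total user value 40.

40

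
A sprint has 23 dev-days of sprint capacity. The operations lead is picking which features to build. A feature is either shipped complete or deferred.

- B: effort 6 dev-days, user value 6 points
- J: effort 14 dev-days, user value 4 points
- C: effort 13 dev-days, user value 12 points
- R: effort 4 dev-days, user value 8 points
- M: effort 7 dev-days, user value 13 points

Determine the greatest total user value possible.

27

This is an integer program with binary decision variables.
Take B, R, and M: effort 6 + 4 + 7 = 17 ≤ 23, user value 6 + 8 + 13 = 27.
No other feasible combination does better.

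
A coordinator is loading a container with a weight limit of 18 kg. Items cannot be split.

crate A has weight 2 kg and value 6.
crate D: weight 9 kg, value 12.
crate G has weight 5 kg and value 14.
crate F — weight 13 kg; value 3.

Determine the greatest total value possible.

crate A + crate G: weight 2 + 5 = 7 ≤ 18, value 6 + 14 = 20.
crate D + crate G: weight 9 + 5 = 14 ≤ 18, value 12 + 14 = 26.
crate A + crate D + crate G: weight 2 + 9 + 5 = 16 ≤ 18, value 6 + 12 + 14 = 32.
Best is crate A, crate D, and crate G with total value 32.

32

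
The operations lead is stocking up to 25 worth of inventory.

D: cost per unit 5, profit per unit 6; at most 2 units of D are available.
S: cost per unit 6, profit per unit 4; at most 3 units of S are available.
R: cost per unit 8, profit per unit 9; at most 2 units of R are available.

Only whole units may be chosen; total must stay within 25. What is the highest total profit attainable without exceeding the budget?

D has the best ratio (6/5); taking only D gives at most 2×6 = 12 (stopped by the supply cap of 2).
Mixing does better — 2×D, 1×S, and 1×R: cost 24 ≤ 25, profit 2·6 + 1·4 + 1·9 = 25.

25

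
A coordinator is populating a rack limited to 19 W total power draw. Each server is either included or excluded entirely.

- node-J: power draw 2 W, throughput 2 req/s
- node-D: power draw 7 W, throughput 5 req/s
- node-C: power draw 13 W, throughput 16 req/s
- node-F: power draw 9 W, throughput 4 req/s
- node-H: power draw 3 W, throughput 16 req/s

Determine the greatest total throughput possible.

Treat it as a binary knapsack problem.
node-J + node-C + node-H: power draw 2 + 13 + 3 = 18 ≤ 19, throughput 2 + 16 + 16 = 34.
node-C + node-H: power draw 13 + 3 = 16 ≤ 19, throughput 16 + 16 = 32.
node-D + node-F + node-H: power draw 7 + 9 + 3 = 19 ≤ 19, throughput 5 + 4 + 16 = 25.
Best is node-J, node-C, and node-H with total throughput 34.

34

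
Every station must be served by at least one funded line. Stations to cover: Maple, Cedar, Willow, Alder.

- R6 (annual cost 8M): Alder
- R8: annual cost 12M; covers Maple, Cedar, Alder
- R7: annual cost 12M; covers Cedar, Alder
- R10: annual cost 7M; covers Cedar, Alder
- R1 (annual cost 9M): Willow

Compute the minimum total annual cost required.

The greedy cost-per-new-station heuristic would pick R10, R1, and R8 for 28, but a cheaper cover exists.
Choose R8 and R1: together they cover Maple, Cedar, Willow, Alder — every station.
Total annual cost: 12 + 9 = 21.
No cover costs less than 21.

21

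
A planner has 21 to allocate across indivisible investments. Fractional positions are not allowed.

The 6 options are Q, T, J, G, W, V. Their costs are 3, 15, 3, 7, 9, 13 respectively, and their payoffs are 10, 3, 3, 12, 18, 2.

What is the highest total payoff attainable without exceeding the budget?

40

Allowing fractional choices, the relaxed optimum would be about 42.0, but investments are indivisible.
Q + J + W: cost 3 + 3 + 9 = 15 ≤ 21, payoff 10 + 3 + 18 = 31.
J + G + W: cost 3 + 7 + 9 = 19 ≤ 21, payoff 3 + 12 + 18 = 33.
Q + G + W: cost 3 + 7 + 9 = 19 ≤ 21, payoff 10 + 12 + 18 = 40.
Best is Q, G, and W with total payoff 40.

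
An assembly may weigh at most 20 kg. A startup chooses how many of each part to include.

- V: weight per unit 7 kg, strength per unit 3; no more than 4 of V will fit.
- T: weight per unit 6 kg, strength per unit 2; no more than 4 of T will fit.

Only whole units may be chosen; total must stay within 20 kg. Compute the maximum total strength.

V has the best ratio (3/7); taking only V gives at most 2×3 = 6 (stopped by the weight limit).
Mixing does better — 2×V and 1×T: weight 20 ≤ 20, strength 2·3 + 1·2 = 8.

8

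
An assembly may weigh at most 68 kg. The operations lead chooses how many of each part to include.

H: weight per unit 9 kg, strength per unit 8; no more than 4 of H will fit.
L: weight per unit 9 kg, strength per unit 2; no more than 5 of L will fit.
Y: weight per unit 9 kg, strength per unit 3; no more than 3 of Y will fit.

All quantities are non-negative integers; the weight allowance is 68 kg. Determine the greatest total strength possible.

This is a bounded integer knapsack.
H has the best ratio (8/9); taking only H gives at most 4×8 = 32 (stopped by the supply cap of 4).
Mixing does better — 4×H and 3×Y: weight 63 ≤ 68, strength 4·8 + 3·3 = 41.

41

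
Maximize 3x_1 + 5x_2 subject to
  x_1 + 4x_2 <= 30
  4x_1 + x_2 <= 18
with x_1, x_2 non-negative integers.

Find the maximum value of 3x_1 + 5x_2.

The continuous relaxation peaks at (2.8, 6.8) with value 42.40; rounding to a feasible lattice point costs some objective.
(x_1,x_2)=(2,7): 1·2+4·7=30≤30, 4·2+1·7=15≤18, objective 41.
(x_1,x_2)=(3,6): 1·3+4·6=27≤30, 4·3+1·6=18≤18, objective 39.
(x_1,x_2)=(1,7): 1·1+4·7=29≤30, 4·1+1·7=11≤18, objective 38.
No feasible integer point exceeds 41.

41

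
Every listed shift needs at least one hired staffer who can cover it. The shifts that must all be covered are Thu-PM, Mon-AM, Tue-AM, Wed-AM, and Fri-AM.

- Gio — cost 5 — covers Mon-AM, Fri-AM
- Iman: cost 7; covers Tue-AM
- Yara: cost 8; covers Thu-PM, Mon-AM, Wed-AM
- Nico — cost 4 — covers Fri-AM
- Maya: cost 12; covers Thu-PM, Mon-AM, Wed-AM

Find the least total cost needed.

Choose Iman, Yara, and Nico: together they cover Thu-PM, Mon-AM, Tue-AM, Wed-AM, Fri-AM — every shift.
Total cost: 7 + 8 + 4 = 19.

19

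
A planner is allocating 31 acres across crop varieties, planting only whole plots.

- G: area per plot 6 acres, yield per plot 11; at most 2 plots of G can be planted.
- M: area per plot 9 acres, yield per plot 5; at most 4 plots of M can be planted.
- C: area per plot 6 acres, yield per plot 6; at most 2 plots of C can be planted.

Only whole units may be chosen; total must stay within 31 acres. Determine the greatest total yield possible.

This is a bounded integer knapsack.
Take 2×G and 2×C: area 24 ≤ 31, yield 2·11 + 2·6 = 34.
G has the best ratio (11/6) and is taken to its limit of 2; remaining capacity is filled optimally with the others.

34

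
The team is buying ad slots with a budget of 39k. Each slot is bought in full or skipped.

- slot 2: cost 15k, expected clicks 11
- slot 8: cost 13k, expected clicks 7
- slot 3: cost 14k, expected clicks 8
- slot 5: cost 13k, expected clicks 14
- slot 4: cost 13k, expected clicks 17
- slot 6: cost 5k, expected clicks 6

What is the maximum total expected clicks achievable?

38

slot 5 + slot 4 + slot 6: cost 13 + 13 + 5 = 31 ≤ 39, expected clicks 14 + 17 + 6 = 37.
slot 8 + slot 5 + slot 4: cost 13 + 13 + 13 = 39 ≤ 39, expected clicks 7 + 14 + 17 = 38.
slot 2 + slot 4 + slot 6: cost 15 + 13 + 5 = 33 ≤ 39, expected clicks 11 + 17 + 6 = 34.
Best is slot 8, slot 5, and slot 4 with total expected clicks 38.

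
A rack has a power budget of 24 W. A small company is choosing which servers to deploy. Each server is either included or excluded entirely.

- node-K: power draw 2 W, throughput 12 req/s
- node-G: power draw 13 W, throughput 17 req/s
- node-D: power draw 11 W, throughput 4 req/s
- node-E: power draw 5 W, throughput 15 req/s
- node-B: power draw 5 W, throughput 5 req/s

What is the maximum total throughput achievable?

Take node-K, node-G, and node-E: power draw 2 + 13 + 5 = 20 ≤ 24, throughput 12 + 17 + 15 = 44.
No other feasible combination does better.

44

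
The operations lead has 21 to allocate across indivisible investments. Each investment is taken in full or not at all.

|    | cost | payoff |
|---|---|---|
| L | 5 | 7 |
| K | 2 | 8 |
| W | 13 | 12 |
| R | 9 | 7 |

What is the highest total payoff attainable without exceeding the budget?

This is an integer program with binary decision variables.
Allowing fractional choices, the relaxed optimum would be about 27.8, but investments are indivisible.
K + W: cost 2 + 13 = 15 ≤ 21, payoff 8 + 12 = 20.
L + K + W: cost 5 + 2 + 13 = 20 ≤ 21, payoff 7 + 8 + 12 = 27.
L + K + R: cost 5 + 2 + 9 = 16 ≤ 21, payoff 7 + 8 + 7 = 22.
Best is L, K, and W with total payoff 27.

27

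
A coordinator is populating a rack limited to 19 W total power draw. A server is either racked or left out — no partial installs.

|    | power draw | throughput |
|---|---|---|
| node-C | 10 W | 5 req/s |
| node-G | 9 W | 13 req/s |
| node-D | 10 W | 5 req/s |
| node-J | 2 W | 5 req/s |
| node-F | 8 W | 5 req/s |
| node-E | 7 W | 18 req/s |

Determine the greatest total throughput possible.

Allowing fractional choices, the relaxed optimum would be about 36.6, but servers are indivisible.
node-J + node-F + node-E: power draw 2 + 8 + 7 = 17 ≤ 19, throughput 5 + 5 + 18 = 28.
node-G + node-J + node-E: power draw 9 + 2 + 7 = 18 ≤ 19, throughput 13 + 5 + 18 = 36.
node-G + node-E: power draw 9 + 7 = 16 ≤ 19, throughput 13 + 18 = 31.
Best is node-G, node-J, and node-E with total throughput 36.

36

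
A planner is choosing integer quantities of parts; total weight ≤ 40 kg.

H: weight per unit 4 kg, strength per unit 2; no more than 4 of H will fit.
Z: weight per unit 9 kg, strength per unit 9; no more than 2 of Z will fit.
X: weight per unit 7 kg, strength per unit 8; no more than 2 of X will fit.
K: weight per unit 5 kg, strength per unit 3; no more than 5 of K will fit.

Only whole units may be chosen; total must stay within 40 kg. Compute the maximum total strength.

This is a bounded integer knapsack.
2×H, 2×Z, and 2×X: weight 40 ≤ 40, strength 2·2 + 2·9 + 2·8 = 38.
2×Z, 2×X, and 1×K: weight 37 ≤ 40, strength 2·9 + 2·8 + 1·3 = 37.
Best is 38.

38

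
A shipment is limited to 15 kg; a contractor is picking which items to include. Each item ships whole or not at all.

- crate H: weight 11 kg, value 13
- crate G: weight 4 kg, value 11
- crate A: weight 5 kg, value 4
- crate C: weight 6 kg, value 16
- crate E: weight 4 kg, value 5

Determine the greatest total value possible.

32

This is an integer program with binary decision variables.
Allowing fractional choices, the relaxed optimum would be about 33.2, but items are indivisible.
crate G + crate C + crate E: weight 4 + 6 + 4 = 14 ≤ 15, value 11 + 16 + 5 = 32.
crate G + crate A + crate C: weight 4 + 5 + 6 = 15 ≤ 15, value 11 + 4 + 16 = 31.
Best is crate G, crate C, and crate E with total value 32.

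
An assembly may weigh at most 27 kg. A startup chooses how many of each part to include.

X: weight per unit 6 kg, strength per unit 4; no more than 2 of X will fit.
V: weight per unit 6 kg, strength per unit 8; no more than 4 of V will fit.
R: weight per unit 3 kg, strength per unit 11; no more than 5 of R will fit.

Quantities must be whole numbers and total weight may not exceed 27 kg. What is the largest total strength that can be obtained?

2×V and 5×R: weight 27 ≤ 27, strength 2·8 + 5·11 = 71.
1×X, 1×V, and 5×R: weight 27 ≤ 27, strength 1·4 + 1·8 + 5·11 = 67.
Best is 71.

71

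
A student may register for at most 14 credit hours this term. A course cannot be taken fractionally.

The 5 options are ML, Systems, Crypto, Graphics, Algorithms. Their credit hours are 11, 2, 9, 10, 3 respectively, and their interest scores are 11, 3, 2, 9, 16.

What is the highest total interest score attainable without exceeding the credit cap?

This is a 0-1 knapsack instance.
Systems + Crypto + Algorithms: credit hours 2 + 9 + 3 = 14 ≤ 14, interest score 3 + 2 + 16 = 21.
Graphics + Algorithms: credit hours 10 + 3 = 13 ≤ 14, interest score 9 + 16 = 25.
ML + Algorithms: credit hours 11 + 3 = 14 ≤ 14, interest score 11 + 16 = 27.
Best is ML and Algorithms with total interest score 27.

27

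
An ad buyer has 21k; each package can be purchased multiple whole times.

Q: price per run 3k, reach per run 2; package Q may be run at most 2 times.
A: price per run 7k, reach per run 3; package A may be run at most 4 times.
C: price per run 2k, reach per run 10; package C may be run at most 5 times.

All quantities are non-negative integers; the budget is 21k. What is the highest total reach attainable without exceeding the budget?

2×Q and 5×C: price 16 ≤ 21, reach 2·2 + 5·10 = 54.
1×Q, 1×A, and 5×C: price 20 ≤ 21, reach 1·2 + 1·3 + 5·10 = 55.
Best is 55.

55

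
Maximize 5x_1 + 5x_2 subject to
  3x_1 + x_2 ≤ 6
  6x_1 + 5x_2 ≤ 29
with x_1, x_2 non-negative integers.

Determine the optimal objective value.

25

(x_1,x_2)=(0,5): 3·0+1·5=5≤6, 6·0+5·5=25≤29, objective 25.
(x_1,x_2)=(0,4): 3·0+1·4=4≤6, 6·0+5·4=20≤29, objective 20.
The best lattice point is (0,5), giving 25.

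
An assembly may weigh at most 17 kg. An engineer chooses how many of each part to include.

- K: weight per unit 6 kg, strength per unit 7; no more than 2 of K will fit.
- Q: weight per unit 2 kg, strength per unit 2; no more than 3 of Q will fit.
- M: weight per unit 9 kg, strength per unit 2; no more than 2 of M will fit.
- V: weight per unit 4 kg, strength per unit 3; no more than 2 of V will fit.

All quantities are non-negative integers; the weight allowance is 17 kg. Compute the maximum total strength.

2×K and 1×V: weight 16 ≤ 17, strength 2·7 + 1·3 = 17.
2×K and 2×Q: weight 16 ≤ 17, strength 2·7 + 2·2 = 18.
Best is 18.

18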